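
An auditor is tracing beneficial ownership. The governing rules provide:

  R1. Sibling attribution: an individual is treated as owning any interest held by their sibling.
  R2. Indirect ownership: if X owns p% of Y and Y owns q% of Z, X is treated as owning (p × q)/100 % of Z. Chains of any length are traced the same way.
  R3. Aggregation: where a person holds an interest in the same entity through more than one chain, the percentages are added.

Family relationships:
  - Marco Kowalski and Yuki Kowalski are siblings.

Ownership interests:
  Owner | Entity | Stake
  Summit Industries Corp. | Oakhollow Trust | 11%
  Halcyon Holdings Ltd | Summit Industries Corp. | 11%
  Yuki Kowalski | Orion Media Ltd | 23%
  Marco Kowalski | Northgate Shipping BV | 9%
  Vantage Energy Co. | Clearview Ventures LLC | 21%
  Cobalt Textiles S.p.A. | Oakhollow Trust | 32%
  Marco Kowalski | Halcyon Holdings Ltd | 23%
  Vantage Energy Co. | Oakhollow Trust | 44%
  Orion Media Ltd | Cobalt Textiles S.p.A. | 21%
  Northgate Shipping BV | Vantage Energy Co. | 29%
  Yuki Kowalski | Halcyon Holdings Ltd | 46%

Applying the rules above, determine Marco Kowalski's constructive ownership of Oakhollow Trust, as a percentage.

By sibling attribution (R1), Marco Kowalski is treated as also owning Yuki Kowalski's interest in Halcyon Holdings Ltd, giving 23% + 46% = 69%.
By sibling attribution (R1), Marco Kowalski is treated as owning Yuki Kowalski's 23% interest in Orion Media Ltd.
Chain via Halcyon Holdings Ltd → Summit Industries Corp. (R2): 69% × 11% × 11% = 0.8349% of Oakhollow Trust.
Chain via Northgate Shipping BV → Vantage Energy Co. (R2): 9% × 29% × 44% = 1.1484% of Oakhollow Trust.
Chain via Orion Media Ltd → Cobalt Textiles S.p.A. (R2): 23% × 21% × 32% = 1.5456% of Oakhollow Trust.
Aggregating (R3): 0.8349% + 1.1484% + 1.5456% = 3.5289%.

3.5289%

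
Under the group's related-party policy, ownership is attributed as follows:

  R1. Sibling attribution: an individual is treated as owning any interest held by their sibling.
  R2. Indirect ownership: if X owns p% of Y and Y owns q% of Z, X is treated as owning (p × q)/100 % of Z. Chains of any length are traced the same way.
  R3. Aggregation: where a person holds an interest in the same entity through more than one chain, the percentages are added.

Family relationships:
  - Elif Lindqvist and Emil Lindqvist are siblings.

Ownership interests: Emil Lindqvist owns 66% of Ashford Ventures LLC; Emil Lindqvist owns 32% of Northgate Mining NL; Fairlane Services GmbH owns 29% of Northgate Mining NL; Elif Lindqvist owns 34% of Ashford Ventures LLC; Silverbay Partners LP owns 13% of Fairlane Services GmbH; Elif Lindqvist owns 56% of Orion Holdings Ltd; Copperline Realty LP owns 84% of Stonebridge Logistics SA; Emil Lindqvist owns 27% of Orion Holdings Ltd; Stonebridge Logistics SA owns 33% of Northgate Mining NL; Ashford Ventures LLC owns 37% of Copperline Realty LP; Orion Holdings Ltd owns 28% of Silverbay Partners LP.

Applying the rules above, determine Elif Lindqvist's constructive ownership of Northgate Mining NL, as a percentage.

By sibling attribution (R1), Elif Lindqvist is treated as also owning Emil Lindqvist's interest in Ashford Ventures LLC, giving 34% + 66% = 100%.
By sibling attribution (R1), Elif Lindqvist is treated as also owning Emil Lindqvist's interest in Orion Holdings Ltd, giving 56% + 27% = 83%.
By sibling attribution (R1), Elif Lindqvist is treated as owning Emil Lindqvist's 32% interest in Northgate Mining NL.
Chain via Ashford Ventures LLC → Copperline Realty LP → Stonebridge Logistics SA (R2): 100% × 37% × 84% × 33% = 10.2564% of Northgate Mining NL.
Chain via Orion Holdings Ltd → Silverbay Partners LP → Fairlane Services GmbH (R2): 83% × 28% × 13% × 29% = 0.876148% of Northgate Mining NL.
Direct interest in Northgate Mining NL: 32%.
Aggregating (R3): 10.2564% + 0.876148% + 32% = 43.132548%.

43.132548%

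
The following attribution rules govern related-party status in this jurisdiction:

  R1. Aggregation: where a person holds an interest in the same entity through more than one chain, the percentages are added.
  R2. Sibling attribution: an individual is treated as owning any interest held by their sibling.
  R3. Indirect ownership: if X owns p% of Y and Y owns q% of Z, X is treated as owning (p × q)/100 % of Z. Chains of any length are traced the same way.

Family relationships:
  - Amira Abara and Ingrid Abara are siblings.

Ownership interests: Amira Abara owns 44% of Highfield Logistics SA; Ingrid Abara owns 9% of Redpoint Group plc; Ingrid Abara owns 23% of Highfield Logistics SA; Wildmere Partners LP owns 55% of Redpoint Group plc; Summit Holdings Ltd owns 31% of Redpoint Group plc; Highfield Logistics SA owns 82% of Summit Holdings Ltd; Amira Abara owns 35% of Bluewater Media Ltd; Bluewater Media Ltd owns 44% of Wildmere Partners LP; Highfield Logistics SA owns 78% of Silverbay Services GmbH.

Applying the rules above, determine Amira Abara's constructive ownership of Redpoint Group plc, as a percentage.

By sibling attribution (R2), Amira Abara is treated as also owning Ingrid Abara's interest in Highfield Logistics SA, giving 44% + 23% = 67%.
By sibling attribution (R2), Amira Abara is treated as owning Ingrid Abara's 9% interest in Redpoint Group plc.
Chain via Bluewater Media Ltd → Wildmere Partners LP (R3): 35% × 44% × 55% = 8.47% of Redpoint Group plc.
Chain via Highfield Logistics SA → Summit Holdings Ltd (R3): 67% × 82% × 31% = 17.0314% of Redpoint Group plc.
Direct interest in Redpoint Group plc: 9%.
Aggregating (R1): 8.47% + 17.0314% + 9% = 34.5014%.

34.5014%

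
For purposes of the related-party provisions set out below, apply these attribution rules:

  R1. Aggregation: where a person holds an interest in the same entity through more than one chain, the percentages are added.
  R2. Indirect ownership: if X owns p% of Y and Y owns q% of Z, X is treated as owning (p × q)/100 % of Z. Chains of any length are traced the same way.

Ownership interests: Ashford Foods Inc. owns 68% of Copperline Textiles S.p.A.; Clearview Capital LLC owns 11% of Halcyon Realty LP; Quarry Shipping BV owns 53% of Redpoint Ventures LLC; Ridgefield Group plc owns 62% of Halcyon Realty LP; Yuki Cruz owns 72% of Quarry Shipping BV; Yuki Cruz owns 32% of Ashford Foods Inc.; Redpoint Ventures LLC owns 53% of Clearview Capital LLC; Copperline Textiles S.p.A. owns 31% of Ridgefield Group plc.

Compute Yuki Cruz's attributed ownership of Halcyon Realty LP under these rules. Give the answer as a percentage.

6.407%

Chain via Ashford Foods Inc. → Copperline Textiles S.p.A. → Ridgefield Group plc (R2): 32% × 68% × 31% × 62% = 4.182272% of Halcyon Realty LP.
Chain via Quarry Shipping BV → Redpoint Ventures LLC → Clearview Capital LLC (R2): 72% × 53% × 53% × 11% = 2.224728% of Halcyon Realty LP.
Aggregating (R1): 4.182272% + 2.224728% = 6.407%.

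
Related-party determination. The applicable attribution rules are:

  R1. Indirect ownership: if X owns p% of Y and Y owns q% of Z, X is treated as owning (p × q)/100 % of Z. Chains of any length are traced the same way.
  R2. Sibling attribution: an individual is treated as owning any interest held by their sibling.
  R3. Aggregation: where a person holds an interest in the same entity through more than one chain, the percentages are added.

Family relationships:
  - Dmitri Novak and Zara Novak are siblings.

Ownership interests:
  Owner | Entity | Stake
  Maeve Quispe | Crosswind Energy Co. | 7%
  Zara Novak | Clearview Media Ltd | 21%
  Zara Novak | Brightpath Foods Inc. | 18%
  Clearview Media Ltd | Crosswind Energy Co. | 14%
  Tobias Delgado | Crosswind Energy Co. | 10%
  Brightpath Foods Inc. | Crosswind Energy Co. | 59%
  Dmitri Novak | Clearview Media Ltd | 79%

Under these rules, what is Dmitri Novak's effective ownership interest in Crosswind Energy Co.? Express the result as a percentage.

24.62%

By sibling attribution (R2), Dmitri Novak is treated as also owning Zara Novak's interest in Clearview Media Ltd, giving 79% + 21% = 100%.
By sibling attribution (R2), Dmitri Novak is treated as owning Zara Novak's 18% interest in Brightpath Foods Inc.
Chain via Clearview Media Ltd (R1): 100% × 14% = 14% of Crosswind Energy Co.
Chain via Brightpath Foods Inc. (R1): 18% × 59% = 10.62% of Crosswind Energy Co.
Aggregating (R3): 14% + 10.62% = 24.62%.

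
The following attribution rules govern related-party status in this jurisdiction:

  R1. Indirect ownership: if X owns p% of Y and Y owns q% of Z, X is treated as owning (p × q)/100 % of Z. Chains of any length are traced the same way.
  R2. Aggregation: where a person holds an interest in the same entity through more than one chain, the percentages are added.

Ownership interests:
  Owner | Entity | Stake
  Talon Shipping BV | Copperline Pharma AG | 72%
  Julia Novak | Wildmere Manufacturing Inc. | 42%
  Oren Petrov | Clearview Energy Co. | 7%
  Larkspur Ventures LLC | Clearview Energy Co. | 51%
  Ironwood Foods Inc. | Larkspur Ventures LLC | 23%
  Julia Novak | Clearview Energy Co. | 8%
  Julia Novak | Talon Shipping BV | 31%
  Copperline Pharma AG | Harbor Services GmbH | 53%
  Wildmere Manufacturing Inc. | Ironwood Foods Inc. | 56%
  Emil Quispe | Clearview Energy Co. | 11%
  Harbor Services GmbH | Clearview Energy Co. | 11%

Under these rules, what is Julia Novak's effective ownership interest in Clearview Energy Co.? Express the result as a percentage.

Chain via Talon Shipping BV → Copperline Pharma AG → Harbor Services GmbH (R1): 31% × 72% × 53% × 11% = 1.301256% of Clearview Energy Co.
Chain via Wildmere Manufacturing Inc. → Ironwood Foods Inc. → Larkspur Ventures LLC (R1): 42% × 56% × 23% × 51% = 2.758896% of Clearview Energy Co.
Direct interest in Clearview Energy Co: 8%.
Aggregating (R2): 1.301256% + 2.758896% + 8% = 12.060152%.

12.060152%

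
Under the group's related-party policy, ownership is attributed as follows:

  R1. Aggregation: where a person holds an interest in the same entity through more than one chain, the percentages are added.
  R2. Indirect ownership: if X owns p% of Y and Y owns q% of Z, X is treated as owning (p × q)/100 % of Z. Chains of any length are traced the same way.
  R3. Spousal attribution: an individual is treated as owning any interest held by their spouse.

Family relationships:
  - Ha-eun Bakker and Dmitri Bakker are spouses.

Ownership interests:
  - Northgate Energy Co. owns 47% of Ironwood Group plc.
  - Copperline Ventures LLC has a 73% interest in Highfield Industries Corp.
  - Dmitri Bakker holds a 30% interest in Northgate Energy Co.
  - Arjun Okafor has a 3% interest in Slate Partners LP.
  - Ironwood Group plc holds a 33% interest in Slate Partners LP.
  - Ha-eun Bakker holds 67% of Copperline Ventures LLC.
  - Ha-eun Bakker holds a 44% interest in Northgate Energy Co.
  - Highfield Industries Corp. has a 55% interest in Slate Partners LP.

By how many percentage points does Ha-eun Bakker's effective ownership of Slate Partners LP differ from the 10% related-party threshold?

28.3779

By spousal attribution (R3), Ha-eun Bakker is treated as also owning Dmitri Bakker's interest in Northgate Energy Co, giving 44% + 30% = 74%.
Chain via Copperline Ventures LLC → Highfield Industries Corp. (R2): 67% × 73% × 55% = 26.9005% of Slate Partners LP.
Chain via Northgate Energy Co. → Ironwood Group plc (R2): 74% × 47% × 33% = 11.4774% of Slate Partners LP.
Aggregating (R1): 26.9005% + 11.4774% = 38.3779%.
38.3779% exceeds the 10% threshold by 28.3779 percentage points.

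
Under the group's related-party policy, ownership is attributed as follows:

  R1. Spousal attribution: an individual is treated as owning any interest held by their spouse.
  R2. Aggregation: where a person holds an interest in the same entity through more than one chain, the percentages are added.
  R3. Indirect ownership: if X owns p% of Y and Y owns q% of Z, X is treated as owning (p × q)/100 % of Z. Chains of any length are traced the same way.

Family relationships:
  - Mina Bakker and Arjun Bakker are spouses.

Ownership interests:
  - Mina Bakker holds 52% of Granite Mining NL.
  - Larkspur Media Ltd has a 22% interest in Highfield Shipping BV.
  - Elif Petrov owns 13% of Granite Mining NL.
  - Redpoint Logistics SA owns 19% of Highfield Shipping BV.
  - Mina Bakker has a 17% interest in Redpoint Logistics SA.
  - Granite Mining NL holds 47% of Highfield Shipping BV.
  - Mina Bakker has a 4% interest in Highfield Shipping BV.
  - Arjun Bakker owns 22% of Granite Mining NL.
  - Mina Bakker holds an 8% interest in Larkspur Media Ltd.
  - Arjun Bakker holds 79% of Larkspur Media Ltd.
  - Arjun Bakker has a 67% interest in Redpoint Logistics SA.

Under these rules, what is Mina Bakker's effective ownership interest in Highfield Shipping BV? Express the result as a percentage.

By spousal attribution (R1), Mina Bakker is treated as also owning Arjun Bakker's interest in Larkspur Media Ltd, giving 8% + 79% = 87%.
By spousal attribution (R1), Mina Bakker is treated as also owning Arjun Bakker's interest in Granite Mining NL, giving 52% + 22% = 74%.
By spousal attribution (R1), Mina Bakker is treated as also owning Arjun Bakker's interest in Redpoint Logistics SA, giving 17% + 67% = 84%.
Chain via Larkspur Media Ltd (R3): 87% × 22% = 19.14% of Highfield Shipping BV.
Chain via Granite Mining NL (R3): 74% × 47% = 34.78% of Highfield Shipping BV.
Chain via Redpoint Logistics SA (R3): 84% × 19% = 15.96% of Highfield Shipping BV.
Direct interest in Highfield Shipping BV: 4%.
Aggregating (R2): 19.14% + 34.78% + 15.96% + 4% = 73.88%.

73.88%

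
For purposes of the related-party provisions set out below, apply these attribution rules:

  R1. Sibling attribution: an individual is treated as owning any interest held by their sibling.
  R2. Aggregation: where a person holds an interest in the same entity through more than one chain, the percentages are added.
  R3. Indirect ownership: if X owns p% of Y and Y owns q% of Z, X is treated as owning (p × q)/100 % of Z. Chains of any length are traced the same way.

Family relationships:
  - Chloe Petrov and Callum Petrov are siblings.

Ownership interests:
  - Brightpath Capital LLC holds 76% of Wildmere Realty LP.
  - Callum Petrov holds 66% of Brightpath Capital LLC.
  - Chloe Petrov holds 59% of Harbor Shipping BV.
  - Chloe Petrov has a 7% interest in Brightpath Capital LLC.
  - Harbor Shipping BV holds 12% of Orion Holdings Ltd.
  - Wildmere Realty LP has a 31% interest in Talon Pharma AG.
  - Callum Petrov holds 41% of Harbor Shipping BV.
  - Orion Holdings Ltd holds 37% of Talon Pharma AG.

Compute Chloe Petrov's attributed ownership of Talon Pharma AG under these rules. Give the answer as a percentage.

21.6388%

By sibling attribution (R1), Chloe Petrov is treated as also owning Callum Petrov's interest in Brightpath Capital LLC, giving 7% + 66% = 73%.
By sibling attribution (R1), Chloe Petrov is treated as also owning Callum Petrov's interest in Harbor Shipping BV, giving 59% + 41% = 100%.
Chain via Brightpath Capital LLC → Wildmere Realty LP (R3): 73% × 76% × 31% = 17.1988% of Talon Pharma AG.
Chain via Harbor Shipping BV → Orion Holdings Ltd (R3): 100% × 12% × 37% = 4.44% of Talon Pharma AG.
Aggregating (R2): 17.1988% + 4.44% = 21.6388%.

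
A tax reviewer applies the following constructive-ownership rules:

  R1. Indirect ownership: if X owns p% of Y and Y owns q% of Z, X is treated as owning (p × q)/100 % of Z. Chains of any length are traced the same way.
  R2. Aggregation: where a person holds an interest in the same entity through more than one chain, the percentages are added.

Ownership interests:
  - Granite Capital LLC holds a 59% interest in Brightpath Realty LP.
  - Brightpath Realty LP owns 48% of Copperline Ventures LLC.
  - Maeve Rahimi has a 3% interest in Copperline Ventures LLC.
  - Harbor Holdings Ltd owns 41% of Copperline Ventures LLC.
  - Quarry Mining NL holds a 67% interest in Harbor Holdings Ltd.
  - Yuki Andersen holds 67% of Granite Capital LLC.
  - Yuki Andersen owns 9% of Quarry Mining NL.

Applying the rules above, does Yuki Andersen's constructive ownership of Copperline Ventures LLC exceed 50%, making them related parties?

Chain via Quarry Mining NL → Harbor Holdings Ltd (R1): 9% × 67% × 41% = 2.4723% of Copperline Ventures LLC.
Chain via Granite Capital LLC → Brightpath Realty LP (R1): 67% × 59% × 48% = 18.9744% of Copperline Ventures LLC.
Aggregating (R2): 2.4723% + 18.9744% = 21.4467%.
21.4467% does not exceed the 50% threshold, so Yuki is not a related party to Copperline Ventures LLC.

No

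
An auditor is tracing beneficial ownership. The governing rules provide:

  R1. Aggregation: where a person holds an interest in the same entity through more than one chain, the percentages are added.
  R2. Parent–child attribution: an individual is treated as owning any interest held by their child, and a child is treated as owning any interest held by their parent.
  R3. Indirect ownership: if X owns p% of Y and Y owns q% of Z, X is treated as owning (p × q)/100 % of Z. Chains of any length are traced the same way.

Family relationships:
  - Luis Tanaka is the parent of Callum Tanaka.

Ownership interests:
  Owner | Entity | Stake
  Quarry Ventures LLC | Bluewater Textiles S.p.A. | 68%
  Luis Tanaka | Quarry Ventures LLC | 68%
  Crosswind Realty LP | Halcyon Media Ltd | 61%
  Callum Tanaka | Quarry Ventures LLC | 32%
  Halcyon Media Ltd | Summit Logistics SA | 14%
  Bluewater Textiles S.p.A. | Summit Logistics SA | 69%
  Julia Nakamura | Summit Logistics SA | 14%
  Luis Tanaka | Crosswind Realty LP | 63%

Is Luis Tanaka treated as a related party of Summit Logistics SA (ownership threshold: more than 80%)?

No

By parent–child attribution (R2), Luis Tanaka is treated as also owning Callum Tanaka's interest in Quarry Ventures LLC, giving 68% + 32% = 100%.
Chain via Quarry Ventures LLC → Bluewater Textiles S.p.A. (R3): 100% × 68% × 69% = 46.92% of Summit Logistics SA.
Chain via Crosswind Realty LP → Halcyon Media Ltd (R3): 63% × 61% × 14% = 5.3802% of Summit Logistics SA.
Aggregating (R1): 46.92% + 5.3802% = 52.3002%.
52.3002% does not exceed the 80% threshold, so Luis is not a related party to Summit Logistics SA.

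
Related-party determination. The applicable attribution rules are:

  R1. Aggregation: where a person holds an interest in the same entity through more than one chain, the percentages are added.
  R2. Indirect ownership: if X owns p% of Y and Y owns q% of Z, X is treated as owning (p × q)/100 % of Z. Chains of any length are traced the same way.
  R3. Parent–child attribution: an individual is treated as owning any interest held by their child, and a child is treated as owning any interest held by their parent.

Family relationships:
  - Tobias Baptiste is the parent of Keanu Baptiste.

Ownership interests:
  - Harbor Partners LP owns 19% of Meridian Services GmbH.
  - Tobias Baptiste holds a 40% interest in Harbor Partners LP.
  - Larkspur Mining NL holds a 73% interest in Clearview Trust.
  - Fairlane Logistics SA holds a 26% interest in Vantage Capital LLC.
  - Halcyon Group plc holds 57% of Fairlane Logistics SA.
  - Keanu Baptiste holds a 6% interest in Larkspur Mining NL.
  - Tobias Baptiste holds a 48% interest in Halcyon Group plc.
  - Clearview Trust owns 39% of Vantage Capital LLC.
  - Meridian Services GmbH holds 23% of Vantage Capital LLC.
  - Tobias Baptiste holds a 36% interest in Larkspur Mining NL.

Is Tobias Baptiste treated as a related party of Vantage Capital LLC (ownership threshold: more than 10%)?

By parent–child attribution (R3), Tobias Baptiste is treated as also owning Keanu Baptiste's interest in Larkspur Mining NL, giving 36% + 6% = 42%.
Chain via Halcyon Group plc → Fairlane Logistics SA (R2): 48% × 57% × 26% = 7.1136% of Vantage Capital LLC.
Chain via Larkspur Mining NL → Clearview Trust (R2): 42% × 73% × 39% = 11.9574% of Vantage Capital LLC.
Chain via Harbor Partners LP → Meridian Services GmbH (R2): 40% × 19% × 23% = 1.748% of Vantage Capital LLC.
Aggregating (R1): 7.1136% + 11.9574% + 1.748% = 20.819%.
20.819% exceeds the 10% threshold, so Tobias is a related party to Vantage Capital LLC.

Yes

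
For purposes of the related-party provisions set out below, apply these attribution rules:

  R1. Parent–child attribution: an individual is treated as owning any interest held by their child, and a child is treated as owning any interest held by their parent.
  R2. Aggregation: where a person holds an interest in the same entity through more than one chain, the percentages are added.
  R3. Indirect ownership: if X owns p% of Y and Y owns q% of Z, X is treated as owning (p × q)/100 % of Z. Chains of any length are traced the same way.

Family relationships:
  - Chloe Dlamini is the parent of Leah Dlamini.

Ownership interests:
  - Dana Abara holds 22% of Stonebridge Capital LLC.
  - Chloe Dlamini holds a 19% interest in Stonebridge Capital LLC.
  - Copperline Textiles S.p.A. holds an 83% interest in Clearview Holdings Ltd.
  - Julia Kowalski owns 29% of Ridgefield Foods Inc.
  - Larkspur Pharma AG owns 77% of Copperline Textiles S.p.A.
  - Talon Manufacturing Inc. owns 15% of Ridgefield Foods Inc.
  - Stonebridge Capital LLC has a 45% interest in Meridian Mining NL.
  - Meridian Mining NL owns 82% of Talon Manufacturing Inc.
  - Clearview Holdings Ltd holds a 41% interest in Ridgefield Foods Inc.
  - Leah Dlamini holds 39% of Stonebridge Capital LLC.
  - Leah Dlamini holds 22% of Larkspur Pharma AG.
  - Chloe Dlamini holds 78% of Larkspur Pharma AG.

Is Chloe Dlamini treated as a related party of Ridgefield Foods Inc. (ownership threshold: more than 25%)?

Yes

By parent–child attribution (R1), Chloe Dlamini is treated as also owning Leah Dlamini's interest in Stonebridge Capital LLC, giving 19% + 39% = 58%.
By parent–child attribution (R1), Chloe Dlamini is treated as also owning Leah Dlamini's interest in Larkspur Pharma AG, giving 78% + 22% = 100%.
Chain via Stonebridge Capital LLC → Meridian Mining NL → Talon Manufacturing Inc. (R3): 58% × 45% × 82% × 15% = 3.2103% of Ridgefield Foods Inc.
Chain via Larkspur Pharma AG → Copperline Textiles S.p.A. → Clearview Holdings Ltd (R3): 100% × 77% × 83% × 41% = 26.2031% of Ridgefield Foods Inc.
Aggregating (R2): 3.2103% + 26.2031% = 29.4134%.
29.4134% exceeds the 25% threshold, so Chloe is a related party to Ridgefield Foods Inc.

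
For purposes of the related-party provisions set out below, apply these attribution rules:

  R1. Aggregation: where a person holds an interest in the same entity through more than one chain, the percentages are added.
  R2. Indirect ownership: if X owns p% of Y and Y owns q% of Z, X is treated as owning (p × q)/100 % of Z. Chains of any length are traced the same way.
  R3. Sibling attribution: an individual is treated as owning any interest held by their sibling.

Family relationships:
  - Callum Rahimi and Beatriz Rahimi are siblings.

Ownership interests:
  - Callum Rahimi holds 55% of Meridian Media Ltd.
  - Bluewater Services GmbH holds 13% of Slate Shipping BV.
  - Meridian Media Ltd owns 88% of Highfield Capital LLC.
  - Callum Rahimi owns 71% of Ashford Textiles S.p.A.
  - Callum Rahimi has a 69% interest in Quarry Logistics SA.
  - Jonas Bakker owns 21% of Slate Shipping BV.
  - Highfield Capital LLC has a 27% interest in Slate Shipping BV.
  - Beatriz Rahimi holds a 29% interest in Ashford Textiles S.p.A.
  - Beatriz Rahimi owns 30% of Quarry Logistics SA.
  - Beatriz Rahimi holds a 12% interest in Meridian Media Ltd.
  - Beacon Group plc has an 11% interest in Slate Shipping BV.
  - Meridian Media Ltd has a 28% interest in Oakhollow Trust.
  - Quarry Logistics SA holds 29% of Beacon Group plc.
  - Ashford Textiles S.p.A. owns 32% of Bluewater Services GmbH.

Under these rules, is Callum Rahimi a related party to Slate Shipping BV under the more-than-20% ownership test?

Yes

By sibling attribution (R3), Callum Rahimi is treated as also owning Beatriz Rahimi's interest in Ashford Textiles S.p.A, giving 71% + 29% = 100%.
By sibling attribution (R3), Callum Rahimi is treated as also owning Beatriz Rahimi's interest in Quarry Logistics SA, giving 69% + 30% = 99%.
By sibling attribution (R3), Callum Rahimi is treated as also owning Beatriz Rahimi's interest in Meridian Media Ltd, giving 55% + 12% = 67%.
Chain via Ashford Textiles S.p.A. → Bluewater Services GmbH (R2): 100% × 32% × 13% = 4.16% of Slate Shipping BV.
Chain via Quarry Logistics SA → Beacon Group plc (R2): 99% × 29% × 11% = 3.1581% of Slate Shipping BV.
Chain via Meridian Media Ltd → Highfield Capital LLC (R2): 67% × 88% × 27% = 15.9192% of Slate Shipping BV.
Aggregating (R1): 4.16% + 3.1581% + 15.9192% = 23.2373%.
23.2373% exceeds the 20% threshold, so Callum is a related party to Slate Shipping BV.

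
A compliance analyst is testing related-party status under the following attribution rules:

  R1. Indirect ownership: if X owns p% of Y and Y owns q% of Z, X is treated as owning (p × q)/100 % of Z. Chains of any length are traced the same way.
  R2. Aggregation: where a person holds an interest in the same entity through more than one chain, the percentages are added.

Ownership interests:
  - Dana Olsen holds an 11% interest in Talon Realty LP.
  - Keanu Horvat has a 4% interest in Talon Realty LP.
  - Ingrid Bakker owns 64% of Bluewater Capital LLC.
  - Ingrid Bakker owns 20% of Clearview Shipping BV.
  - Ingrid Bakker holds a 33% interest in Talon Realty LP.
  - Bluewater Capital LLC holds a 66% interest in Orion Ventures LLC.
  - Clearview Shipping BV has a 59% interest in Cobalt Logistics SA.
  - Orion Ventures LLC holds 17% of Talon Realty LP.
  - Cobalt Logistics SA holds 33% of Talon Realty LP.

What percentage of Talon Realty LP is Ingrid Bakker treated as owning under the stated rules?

44.0748%

Chain via Clearview Shipping BV → Cobalt Logistics SA (R1): 20% × 59% × 33% = 3.894% of Talon Realty LP.
Chain via Bluewater Capital LLC → Orion Ventures LLC (R1): 64% × 66% × 17% = 7.1808% of Talon Realty LP.
Direct interest in Talon Realty LP: 33%.
Aggregating (R2): 3.894% + 7.1808% + 33% = 44.0748%.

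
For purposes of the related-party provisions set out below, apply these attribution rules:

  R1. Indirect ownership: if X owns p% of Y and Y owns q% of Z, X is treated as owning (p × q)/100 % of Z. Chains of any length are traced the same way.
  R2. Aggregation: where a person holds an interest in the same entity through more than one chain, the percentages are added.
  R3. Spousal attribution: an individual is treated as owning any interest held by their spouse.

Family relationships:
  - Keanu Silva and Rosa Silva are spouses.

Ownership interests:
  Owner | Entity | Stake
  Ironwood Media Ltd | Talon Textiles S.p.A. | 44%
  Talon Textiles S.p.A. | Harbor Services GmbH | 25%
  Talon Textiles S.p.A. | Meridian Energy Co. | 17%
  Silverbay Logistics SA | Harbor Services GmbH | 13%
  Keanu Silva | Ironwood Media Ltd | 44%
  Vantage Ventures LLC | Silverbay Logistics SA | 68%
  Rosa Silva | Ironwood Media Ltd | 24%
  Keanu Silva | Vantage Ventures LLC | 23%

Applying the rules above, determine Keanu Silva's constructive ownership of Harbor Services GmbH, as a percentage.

By spousal attribution (R3), Keanu Silva is treated as also owning Rosa Silva's interest in Ironwood Media Ltd, giving 44% + 24% = 68%.
Chain via Vantage Ventures LLC → Silverbay Logistics SA (R1): 23% × 68% × 13% = 2.0332% of Harbor Services GmbH.
Chain via Ironwood Media Ltd → Talon Textiles S.p.A. (R1): 68% × 44% × 25% = 7.48% of Harbor Services GmbH.
Aggregating (R2): 2.0332% + 7.48% = 9.5132%.

9.5132%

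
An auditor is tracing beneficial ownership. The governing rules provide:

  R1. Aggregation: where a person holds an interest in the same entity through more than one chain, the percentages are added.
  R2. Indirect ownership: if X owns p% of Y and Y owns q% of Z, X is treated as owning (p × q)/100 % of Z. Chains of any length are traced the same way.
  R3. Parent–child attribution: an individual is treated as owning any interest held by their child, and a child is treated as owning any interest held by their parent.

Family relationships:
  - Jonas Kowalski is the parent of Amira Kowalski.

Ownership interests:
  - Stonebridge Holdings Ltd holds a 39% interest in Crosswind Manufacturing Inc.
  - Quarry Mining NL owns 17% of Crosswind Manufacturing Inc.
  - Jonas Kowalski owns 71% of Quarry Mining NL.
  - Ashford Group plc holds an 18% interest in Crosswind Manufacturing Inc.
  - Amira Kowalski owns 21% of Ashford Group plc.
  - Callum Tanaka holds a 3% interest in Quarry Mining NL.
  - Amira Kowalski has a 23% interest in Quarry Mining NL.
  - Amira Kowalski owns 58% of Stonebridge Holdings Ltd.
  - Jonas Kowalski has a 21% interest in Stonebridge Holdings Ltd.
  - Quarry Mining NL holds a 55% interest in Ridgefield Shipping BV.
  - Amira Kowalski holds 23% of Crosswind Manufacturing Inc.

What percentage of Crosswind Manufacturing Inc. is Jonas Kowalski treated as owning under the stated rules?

73.57%

By parent–child attribution (R3), Jonas Kowalski is treated as also owning Amira Kowalski's interest in Stonebridge Holdings Ltd, giving 21% + 58% = 79%.
By parent–child attribution (R3), Jonas Kowalski is treated as also owning Amira Kowalski's interest in Quarry Mining NL, giving 71% + 23% = 94%.
By parent–child attribution (R3), Jonas Kowalski is treated as owning Amira Kowalski's 21% interest in Ashford Group plc.
By parent–child attribution (R3), Jonas Kowalski is treated as owning Amira Kowalski's 23% interest in Crosswind Manufacturing Inc.
Chain via Stonebridge Holdings Ltd (R2): 79% × 39% = 30.81% of Crosswind Manufacturing Inc.
Chain via Quarry Mining NL (R2): 94% × 17% = 15.98% of Crosswind Manufacturing Inc.
Chain via Ashford Group plc (R2): 21% × 18% = 3.78% of Crosswind Manufacturing Inc.
Direct interest in Crosswind Manufacturing Inc: 23%.
Aggregating (R1): 30.81% + 15.98% + 3.78% + 23% = 73.57%.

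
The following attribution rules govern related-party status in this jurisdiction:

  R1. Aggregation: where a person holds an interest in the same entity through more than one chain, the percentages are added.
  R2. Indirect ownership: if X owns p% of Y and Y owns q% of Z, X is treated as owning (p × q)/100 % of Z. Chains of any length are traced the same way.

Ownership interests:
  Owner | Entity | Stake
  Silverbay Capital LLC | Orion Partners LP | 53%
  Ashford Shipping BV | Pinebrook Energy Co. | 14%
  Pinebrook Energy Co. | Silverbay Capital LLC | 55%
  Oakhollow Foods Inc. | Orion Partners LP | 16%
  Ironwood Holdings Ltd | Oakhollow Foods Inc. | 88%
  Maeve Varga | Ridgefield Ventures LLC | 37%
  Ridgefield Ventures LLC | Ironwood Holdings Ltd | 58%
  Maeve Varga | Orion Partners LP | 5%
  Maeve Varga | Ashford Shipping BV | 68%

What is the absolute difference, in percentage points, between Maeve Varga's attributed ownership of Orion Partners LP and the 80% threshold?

Chain via Ashford Shipping BV → Pinebrook Energy Co. → Silverbay Capital LLC (R2): 68% × 14% × 55% × 53% = 2.77508% of Orion Partners LP.
Chain via Ridgefield Ventures LLC → Ironwood Holdings Ltd → Oakhollow Foods Inc. (R2): 37% × 58% × 88% × 16% = 3.021568% of Orion Partners LP.
Direct interest in Orion Partners LP: 5%.
Aggregating (R1): 2.77508% + 3.021568% + 5% = 10.796648%.
10.796648% falls short of the 80% threshold by 69.203352 percentage points.

69.203352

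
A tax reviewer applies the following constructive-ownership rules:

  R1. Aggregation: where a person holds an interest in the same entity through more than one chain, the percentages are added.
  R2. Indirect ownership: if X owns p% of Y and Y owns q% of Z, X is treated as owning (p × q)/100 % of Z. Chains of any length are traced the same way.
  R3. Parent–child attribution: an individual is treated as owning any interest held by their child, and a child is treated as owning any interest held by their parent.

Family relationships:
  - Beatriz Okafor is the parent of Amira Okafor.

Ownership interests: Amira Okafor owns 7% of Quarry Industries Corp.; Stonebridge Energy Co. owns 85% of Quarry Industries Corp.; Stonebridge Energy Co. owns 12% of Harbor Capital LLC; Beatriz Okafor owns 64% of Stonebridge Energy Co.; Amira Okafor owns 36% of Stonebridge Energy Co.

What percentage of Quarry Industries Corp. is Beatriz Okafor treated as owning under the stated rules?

By parent–child attribution (R3), Beatriz Okafor is treated as also owning Amira Okafor's interest in Stonebridge Energy Co, giving 64% + 36% = 100%.
By parent–child attribution (R3), Beatriz Okafor is treated as owning Amira Okafor's 7% interest in Quarry Industries Corp.
Chain via Stonebridge Energy Co. (R2): 100% × 85% = 85% of Quarry Industries Corp.
Direct interest in Quarry Industries Corp: 7%.
Aggregating (R1): 85% + 7% = 92%.

92%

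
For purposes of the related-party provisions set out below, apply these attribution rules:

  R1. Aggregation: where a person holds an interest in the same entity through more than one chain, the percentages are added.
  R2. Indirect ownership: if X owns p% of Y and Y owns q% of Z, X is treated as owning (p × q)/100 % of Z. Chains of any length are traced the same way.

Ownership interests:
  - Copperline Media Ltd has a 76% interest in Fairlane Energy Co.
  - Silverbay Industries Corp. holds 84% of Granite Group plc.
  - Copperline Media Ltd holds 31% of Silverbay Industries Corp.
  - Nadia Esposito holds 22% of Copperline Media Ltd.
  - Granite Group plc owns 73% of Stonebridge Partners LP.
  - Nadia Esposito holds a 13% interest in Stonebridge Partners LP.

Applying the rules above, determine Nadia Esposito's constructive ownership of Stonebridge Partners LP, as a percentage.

17.182024%

Chain via Copperline Media Ltd → Silverbay Industries Corp. → Granite Group plc (R2): 22% × 31% × 84% × 73% = 4.182024% of Stonebridge Partners LP.
Direct interest in Stonebridge Partners LP: 13%.
Aggregating (R1): 4.182024% + 13% = 17.182024%.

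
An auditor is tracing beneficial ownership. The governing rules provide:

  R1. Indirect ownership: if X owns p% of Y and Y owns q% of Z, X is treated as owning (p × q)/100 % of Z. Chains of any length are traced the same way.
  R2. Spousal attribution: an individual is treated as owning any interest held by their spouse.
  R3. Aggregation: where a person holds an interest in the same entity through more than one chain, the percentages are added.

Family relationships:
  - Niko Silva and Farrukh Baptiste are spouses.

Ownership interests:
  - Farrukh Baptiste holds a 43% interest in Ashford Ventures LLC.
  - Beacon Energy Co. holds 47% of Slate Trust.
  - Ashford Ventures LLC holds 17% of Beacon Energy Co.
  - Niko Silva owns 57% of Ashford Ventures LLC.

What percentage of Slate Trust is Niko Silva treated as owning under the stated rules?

7.99%

By spousal attribution (R2), Niko Silva is treated as also owning Farrukh Baptiste's interest in Ashford Ventures LLC, giving 57% + 43% = 100%.
Chain via Ashford Ventures LLC → Beacon Energy Co. (R1): 100% × 17% × 47% = 7.99% of Slate Trust.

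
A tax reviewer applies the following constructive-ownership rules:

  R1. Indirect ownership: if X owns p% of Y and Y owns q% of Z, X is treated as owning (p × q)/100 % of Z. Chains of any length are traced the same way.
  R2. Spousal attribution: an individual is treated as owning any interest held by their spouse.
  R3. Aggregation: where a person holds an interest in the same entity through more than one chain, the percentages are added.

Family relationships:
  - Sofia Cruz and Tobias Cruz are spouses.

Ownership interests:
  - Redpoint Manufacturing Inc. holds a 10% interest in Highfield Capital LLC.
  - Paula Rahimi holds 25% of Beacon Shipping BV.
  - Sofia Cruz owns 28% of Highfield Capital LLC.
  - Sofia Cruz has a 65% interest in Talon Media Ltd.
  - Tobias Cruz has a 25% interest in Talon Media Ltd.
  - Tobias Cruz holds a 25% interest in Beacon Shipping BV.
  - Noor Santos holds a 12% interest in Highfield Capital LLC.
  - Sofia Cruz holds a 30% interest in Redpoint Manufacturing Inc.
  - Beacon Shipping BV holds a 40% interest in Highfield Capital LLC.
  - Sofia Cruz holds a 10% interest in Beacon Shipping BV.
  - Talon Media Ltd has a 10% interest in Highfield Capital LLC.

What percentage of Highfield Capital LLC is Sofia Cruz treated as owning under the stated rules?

54%

By spousal attribution (R2), Sofia Cruz is treated as also owning Tobias Cruz's interest in Beacon Shipping BV, giving 10% + 25% = 35%.
By spousal attribution (R2), Sofia Cruz is treated as also owning Tobias Cruz's interest in Talon Media Ltd, giving 65% + 25% = 90%.
Chain via Beacon Shipping BV (R1): 35% × 40% = 14% of Highfield Capital LLC.
Chain via Talon Media Ltd (R1): 90% × 10% = 9% of Highfield Capital LLC.
Chain via Redpoint Manufacturing Inc. (R1): 30% × 10% = 3% of Highfield Capital LLC.
Direct interest in Highfield Capital LLC: 28%.
Aggregating (R3): 14% + 9% + 3% + 28% = 54%.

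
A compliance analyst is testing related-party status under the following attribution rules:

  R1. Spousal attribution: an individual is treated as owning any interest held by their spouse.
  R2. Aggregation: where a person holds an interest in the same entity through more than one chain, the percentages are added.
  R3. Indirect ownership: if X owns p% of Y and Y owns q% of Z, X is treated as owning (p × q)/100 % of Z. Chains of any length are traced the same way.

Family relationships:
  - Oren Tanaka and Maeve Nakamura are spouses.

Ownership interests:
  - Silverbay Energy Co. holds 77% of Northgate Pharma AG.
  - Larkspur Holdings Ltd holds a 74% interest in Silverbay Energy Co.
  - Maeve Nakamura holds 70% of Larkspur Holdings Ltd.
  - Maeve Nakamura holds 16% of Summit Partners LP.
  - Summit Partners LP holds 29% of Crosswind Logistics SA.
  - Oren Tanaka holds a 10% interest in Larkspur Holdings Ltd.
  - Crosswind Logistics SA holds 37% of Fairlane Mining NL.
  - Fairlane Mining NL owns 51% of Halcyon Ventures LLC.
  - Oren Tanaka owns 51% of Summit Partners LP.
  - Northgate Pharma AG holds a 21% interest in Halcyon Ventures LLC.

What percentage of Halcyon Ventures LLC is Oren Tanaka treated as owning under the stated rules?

By spousal attribution (R1), Oren Tanaka is treated as also owning Maeve Nakamura's interest in Summit Partners LP, giving 51% + 16% = 67%.
By spousal attribution (R1), Oren Tanaka is treated as also owning Maeve Nakamura's interest in Larkspur Holdings Ltd, giving 10% + 70% = 80%.
Chain via Summit Partners LP → Crosswind Logistics SA → Fairlane Mining NL (R3): 67% × 29% × 37% × 51% = 3.666441% of Halcyon Ventures LLC.
Chain via Larkspur Holdings Ltd → Silverbay Energy Co. → Northgate Pharma AG (R3): 80% × 74% × 77% × 21% = 9.57264% of Halcyon Ventures LLC.
Aggregating (R2): 3.666441% + 9.57264% = 13.239081%.

13.239081%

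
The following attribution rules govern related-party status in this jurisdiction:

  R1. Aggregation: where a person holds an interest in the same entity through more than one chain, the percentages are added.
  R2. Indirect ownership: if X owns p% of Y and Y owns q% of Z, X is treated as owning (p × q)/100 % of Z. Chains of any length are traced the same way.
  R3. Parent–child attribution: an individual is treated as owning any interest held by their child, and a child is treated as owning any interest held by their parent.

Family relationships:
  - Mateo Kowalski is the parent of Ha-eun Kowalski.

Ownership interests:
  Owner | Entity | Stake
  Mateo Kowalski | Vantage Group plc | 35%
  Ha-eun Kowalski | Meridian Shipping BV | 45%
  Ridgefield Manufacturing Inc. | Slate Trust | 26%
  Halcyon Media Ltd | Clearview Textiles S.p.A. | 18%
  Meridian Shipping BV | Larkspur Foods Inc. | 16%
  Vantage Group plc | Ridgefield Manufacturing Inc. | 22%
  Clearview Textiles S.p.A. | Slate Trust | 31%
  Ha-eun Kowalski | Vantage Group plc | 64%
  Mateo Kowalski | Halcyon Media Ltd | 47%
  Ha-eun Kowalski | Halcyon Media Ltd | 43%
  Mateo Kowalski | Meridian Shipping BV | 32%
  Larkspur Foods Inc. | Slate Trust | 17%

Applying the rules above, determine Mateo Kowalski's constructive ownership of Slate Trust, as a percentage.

12.7792%

By parent–child attribution (R3), Mateo Kowalski is treated as also owning Ha-eun Kowalski's interest in Meridian Shipping BV, giving 32% + 45% = 77%.
By parent–child attribution (R3), Mateo Kowalski is treated as also owning Ha-eun Kowalski's interest in Vantage Group plc, giving 35% + 64% = 99%.
By parent–child attribution (R3), Mateo Kowalski is treated as also owning Ha-eun Kowalski's interest in Halcyon Media Ltd, giving 47% + 43% = 90%.
Chain via Meridian Shipping BV → Larkspur Foods Inc. (R2): 77% × 16% × 17% = 2.0944% of Slate Trust.
Chain via Vantage Group plc → Ridgefield Manufacturing Inc. (R2): 99% × 22% × 26% = 5.6628% of Slate Trust.
Chain via Halcyon Media Ltd → Clearview Textiles S.p.A. (R2): 90% × 18% × 31% = 5.022% of Slate Trust.
Aggregating (R1): 2.0944% + 5.6628% + 5.022% = 12.7792%.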